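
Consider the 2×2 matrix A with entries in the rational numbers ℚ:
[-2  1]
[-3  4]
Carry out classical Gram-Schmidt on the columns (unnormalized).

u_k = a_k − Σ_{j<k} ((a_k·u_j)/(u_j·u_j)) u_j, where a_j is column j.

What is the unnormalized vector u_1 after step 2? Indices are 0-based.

Step 1: u_0 = a_0 = (-2, -3).
Step 2: u_1 = a_1 − (-14/13)·u_0 = (-15/13, 10/13).

u_1 = (-15/13, 10/13)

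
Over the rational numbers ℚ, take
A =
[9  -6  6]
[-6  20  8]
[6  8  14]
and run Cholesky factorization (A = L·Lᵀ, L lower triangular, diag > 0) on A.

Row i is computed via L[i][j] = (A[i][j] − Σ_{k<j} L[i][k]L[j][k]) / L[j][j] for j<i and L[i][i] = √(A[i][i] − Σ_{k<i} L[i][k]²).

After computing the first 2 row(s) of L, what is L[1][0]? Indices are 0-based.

Step 1: L[0][0] = √(9) = 3.
  L[1][0] = (-6) / L[0][0] = -2.
Step 2: L[1][1] = √(16) = 4.

L[1][0] = -2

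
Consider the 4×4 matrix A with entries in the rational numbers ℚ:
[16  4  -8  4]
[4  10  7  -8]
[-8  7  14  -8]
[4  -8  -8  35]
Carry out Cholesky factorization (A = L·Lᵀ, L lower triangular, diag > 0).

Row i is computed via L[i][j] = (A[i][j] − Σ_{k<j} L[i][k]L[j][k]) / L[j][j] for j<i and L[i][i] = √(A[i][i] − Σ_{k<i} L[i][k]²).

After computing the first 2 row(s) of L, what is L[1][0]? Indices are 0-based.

Step 1: L[0][0] = √(16) = 4.
  L[1][0] = (4) / L[0][0] = 1.
Step 2: L[1][1] = √(9) = 3.

L[1][0] = 1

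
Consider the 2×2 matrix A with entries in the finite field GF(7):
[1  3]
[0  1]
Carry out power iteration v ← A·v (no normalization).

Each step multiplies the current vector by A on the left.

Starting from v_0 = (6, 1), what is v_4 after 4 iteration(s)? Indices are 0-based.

v_0 = (6, 1).
v_1 = A·v_0 = (2, 1).
v_2 = A·v_1 = (5, 1).
v_3 = A·v_2 = (1, 1).
v_4 = A·v_3 = (4, 1).

v_4 = (4, 1)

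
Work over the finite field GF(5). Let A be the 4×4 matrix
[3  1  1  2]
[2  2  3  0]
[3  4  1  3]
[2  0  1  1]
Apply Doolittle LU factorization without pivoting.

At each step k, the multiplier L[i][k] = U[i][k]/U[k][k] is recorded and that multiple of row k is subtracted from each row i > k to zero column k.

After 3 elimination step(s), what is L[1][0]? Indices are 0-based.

L[1][0] = 4

Step 1: pivot at (0,0) is 3.
  row1 ← row1 − (4)·row0  ⇒  L[1][0]=4, U row1=(0, 3, 4, 2)
  row2 ← row2 − (1)·row0  ⇒  L[2][0]=1, U row2=(0, 3, 0, 1)
  row3 ← row3 − (4)·row0  ⇒  L[3][0]=4, U row3=(0, 1, 2, 3)
Step 2: pivot at (1,1) is 3.
  row2 ← row2 − (1)·row1  ⇒  L[2][1]=1, U row2=(0, 0, 1, 4)
  row3 ← row3 − (2)·row1  ⇒  L[3][1]=2, U row3=(0, 0, 4, 4)
Step 3: pivot at (2,2) is 1.
  row3 ← row3 − (4)·row2  ⇒  L[3][2]=4, U row3=(0, 0, 0, 3)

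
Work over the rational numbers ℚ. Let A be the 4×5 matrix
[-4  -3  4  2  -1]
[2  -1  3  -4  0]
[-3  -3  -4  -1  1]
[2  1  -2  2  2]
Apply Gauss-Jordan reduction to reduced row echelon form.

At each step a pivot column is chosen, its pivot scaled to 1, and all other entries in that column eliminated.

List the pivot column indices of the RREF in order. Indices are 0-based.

step 1: normalize row 0 (÷-4) = (1, 3/4, -1, -1/2, 1/4)
  row 1: subtract 2×row0 = (0, -5/2, 5, -3, -1/2)
  row 2: subtract -3×row0 = (0, -3/4, -7, -5/2, 7/4)
  row 3: subtract 2×row0 = (0, -1/2, 0, 3, 3/2)
step 2: normalize row 1 (÷-5/2) = (0, 1, -2, 6/5, 1/5)
  row 0: subtract 3/4×row1 = (1, 0, 1/2, -7/5, 1/10)
  row 2: subtract -3/4×row1 = (0, 0, -17/2, -8/5, 19/10)
  row 3: subtract -1/2×row1 = (0, 0, -1, 18/5, 8/5)
step 3: normalize row 2 (÷-17/2) = (0, 0, 1, 16/85, -19/85)
  row 0: subtract 1/2×row2 = (1, 0, 0, -127/85, 18/85)
  row 1: subtract -2×row2 = (0, 1, 0, 134/85, -21/85)
  row 3: subtract -1×row2 = (0, 0, 0, 322/85, 117/85)
step 4: normalize row 3 (÷322/85) = (0, 0, 0, 1, 117/322)
  row 0: subtract -127/85×row3 = (1, 0, 0, 0, 243/322)
  row 1: subtract 134/85×row3 = (0, 1, 0, 0, -132/161)
  row 2: subtract 16/85×row3 = (0, 0, 1, 0, -47/161)

pivot columns: 0, 1, 2, 3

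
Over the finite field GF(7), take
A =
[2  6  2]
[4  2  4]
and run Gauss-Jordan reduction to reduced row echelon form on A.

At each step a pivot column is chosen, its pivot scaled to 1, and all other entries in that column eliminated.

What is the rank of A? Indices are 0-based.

rank = 2

pivot(0,0)=2: scale R0 → (1, 3, 1)
  clear (1,0): R1 −= (4)R0 → (0, 4, 0)
pivot(1,1)=4: scale R1 → (0, 1, 0)
  clear (0,1): R0 −= (3)R1 → (1, 0, 1)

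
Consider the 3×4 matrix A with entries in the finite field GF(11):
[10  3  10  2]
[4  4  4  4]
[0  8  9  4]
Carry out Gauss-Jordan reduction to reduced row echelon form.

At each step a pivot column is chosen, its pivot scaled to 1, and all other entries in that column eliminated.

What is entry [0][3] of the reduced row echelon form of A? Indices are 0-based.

M[0][3] = 2

[1] R0 /= 10  ⇒  (1, 8, 1, 9)
     R1 -= 4·R0  ⇒  (0, 5, 0, 1)
[2] R1 /= 5  ⇒  (0, 1, 0, 9)
     R0 -= 8·R1  ⇒  (1, 0, 1, 3)
     R2 -= 8·R1  ⇒  (0, 0, 9, 9)
[3] R2 /= 9  ⇒  (0, 0, 1, 1)
     R0 -= 1·R2  ⇒  (1, 0, 0, 2)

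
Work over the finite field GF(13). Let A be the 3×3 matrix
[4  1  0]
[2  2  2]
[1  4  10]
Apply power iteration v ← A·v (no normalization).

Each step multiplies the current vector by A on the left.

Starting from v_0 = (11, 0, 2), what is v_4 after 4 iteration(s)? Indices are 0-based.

v_4 = (5, 8, 2)

v_0 = (11, 0, 2).
v_1 = A·v_0 = (5, 0, 5).
v_2 = A·v_1 = (7, 7, 3).
v_3 = A·v_2 = (9, 8, 0).
v_4 = A·v_3 = (5, 8, 2).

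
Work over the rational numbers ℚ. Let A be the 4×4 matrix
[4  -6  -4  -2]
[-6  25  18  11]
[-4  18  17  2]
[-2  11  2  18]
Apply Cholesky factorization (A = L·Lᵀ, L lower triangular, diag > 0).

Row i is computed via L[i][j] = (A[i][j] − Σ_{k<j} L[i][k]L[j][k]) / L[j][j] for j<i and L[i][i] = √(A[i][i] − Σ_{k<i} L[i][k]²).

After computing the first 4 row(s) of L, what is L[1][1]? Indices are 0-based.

Step 1: L[0][0] = √(4) = 2.
  L[1][0] = (-6) / L[0][0] = -3.
Step 2: L[1][1] = √(16) = 4.
  L[2][0] = (-4) / L[0][0] = -2.
  L[2][1] = (12) / L[1][1] = 3.
Step 3: L[2][2] = √(4) = 2.
  L[3][0] = (-2) / L[0][0] = -1.
  L[3][1] = (8) / L[1][1] = 2.
  L[3][2] = (-6) / L[2][2] = -3.
Step 4: L[3][3] = √(4) = 2.

L[1][1] = 4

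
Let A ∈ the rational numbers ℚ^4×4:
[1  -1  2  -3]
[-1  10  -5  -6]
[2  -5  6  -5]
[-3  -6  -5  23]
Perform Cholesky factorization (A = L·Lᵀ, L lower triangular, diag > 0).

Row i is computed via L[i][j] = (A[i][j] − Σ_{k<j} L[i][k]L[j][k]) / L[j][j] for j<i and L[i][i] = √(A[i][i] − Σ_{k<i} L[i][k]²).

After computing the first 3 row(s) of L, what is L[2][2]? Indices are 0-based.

Step 1: L[0][0] = √(1) = 1.
  L[1][0] = (-1) / L[0][0] = -1.
Step 2: L[1][1] = √(9) = 3.
  L[2][0] = (2) / L[0][0] = 2.
  L[2][1] = (-3) / L[1][1] = -1.
Step 3: L[2][2] = √(1) = 1.

L[2][2] = 1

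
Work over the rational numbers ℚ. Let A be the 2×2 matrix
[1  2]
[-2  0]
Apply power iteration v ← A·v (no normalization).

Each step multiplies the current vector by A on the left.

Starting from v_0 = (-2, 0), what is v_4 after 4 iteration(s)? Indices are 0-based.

v_4 = (-10, -28)

v_0 = (-2, 0).
v_1 = A·v_0 = (-2, 4).
v_2 = A·v_1 = (6, 4).
v_3 = A·v_2 = (14, -12).
v_4 = A·v_3 = (-10, -28).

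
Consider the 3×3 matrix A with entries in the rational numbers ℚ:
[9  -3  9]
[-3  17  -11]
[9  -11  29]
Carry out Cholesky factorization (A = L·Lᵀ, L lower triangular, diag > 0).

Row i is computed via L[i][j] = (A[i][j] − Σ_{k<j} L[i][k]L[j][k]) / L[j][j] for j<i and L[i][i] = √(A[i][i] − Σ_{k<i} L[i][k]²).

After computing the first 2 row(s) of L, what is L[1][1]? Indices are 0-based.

Step 1: L[0][0] = √(9) = 3.
  L[1][0] = (-3) / L[0][0] = -1.
Step 2: L[1][1] = √(16) = 4.

L[1][1] = 4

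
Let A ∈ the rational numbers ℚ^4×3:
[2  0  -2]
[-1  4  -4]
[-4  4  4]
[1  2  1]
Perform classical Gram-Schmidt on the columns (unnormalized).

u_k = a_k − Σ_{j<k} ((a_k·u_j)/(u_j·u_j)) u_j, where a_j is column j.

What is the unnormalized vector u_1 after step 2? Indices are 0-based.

Step 1: u_0 = a_0 = (2, -1, -4, 1).
Step 2: u_1 = a_1 − (-9/11)·u_0 = (18/11, 35/11, 8/11, 31/11).

u_1 = (18/11, 35/11, 8/11, 31/11)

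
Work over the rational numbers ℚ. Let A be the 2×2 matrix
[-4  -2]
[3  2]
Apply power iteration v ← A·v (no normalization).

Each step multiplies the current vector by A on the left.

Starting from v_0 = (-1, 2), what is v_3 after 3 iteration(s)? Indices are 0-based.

v_3 = (4, -2)

v_0 = (-1, 2).
v_1 = A·v_0 = (0, 1).
v_2 = A·v_1 = (-2, 2).
v_3 = A·v_2 = (4, -2).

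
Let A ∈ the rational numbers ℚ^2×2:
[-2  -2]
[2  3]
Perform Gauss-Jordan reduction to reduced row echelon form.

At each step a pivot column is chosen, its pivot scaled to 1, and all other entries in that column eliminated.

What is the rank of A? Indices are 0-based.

rank = 2

[1] R0 /= -2  ⇒  (1, 1)
     R1 -= 2·R0  ⇒  (0, 1)
[2] R1 /= 1  ⇒  (0, 1)
     R0 -= 1·R1  ⇒  (1, 0)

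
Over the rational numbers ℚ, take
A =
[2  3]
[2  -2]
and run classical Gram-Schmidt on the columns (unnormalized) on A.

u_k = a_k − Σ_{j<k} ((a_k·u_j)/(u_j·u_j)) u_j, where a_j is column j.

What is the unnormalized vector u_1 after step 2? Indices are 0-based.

u_1 = (5/2, -5/2)

Step 1: u_0 = a_0 = (2, 2).
Step 2: u_1 = a_1 − (1/4)·u_0 = (5/2, -5/2).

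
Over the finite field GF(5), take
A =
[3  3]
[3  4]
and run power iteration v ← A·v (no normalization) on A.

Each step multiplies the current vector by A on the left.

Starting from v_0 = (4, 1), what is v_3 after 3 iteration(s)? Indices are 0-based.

v_3 = (1, 0)

v_0 = (4, 1).
v_1 = A·v_0 = (0, 1).
v_2 = A·v_1 = (3, 4).
v_3 = A·v_2 = (1, 0).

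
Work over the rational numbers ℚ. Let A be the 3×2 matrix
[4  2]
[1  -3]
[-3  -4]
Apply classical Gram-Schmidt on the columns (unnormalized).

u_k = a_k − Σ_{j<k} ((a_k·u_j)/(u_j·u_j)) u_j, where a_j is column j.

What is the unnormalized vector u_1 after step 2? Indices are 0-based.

u_1 = (-8/13, -95/26, -53/26)

Step 1: u_0 = a_0 = (4, 1, -3).
Step 2: u_1 = a_1 − (17/26)·u_0 = (-8/13, -95/26, -53/26).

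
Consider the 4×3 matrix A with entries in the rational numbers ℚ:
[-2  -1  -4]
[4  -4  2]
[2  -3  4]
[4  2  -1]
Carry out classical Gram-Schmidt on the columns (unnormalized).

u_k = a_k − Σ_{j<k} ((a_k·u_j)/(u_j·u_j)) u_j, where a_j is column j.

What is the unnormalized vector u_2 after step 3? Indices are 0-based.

Step 1: u_0 = a_0 = (-2, 4, 2, 4).
Step 2: u_1 = a_1 − (-3/10)·u_0 = (-8/5, -14/5, -12/5, 16/5).
Step 3: u_2 = a_2 − (1/2)·u_0 − (-5/11)·u_1 = (-41/11, -14/11, 21/11, -17/11).

u_2 = (-41/11, -14/11, 21/11, -17/11)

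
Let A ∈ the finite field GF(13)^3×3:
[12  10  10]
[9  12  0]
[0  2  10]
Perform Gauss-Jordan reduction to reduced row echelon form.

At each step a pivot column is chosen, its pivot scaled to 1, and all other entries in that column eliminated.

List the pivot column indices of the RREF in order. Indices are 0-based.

pivot columns: 0, 1, 2

pivot(0,0)=12: scale R0 → (1, 3, 3)
  clear (1,0): R1 −= (9)R0 → (0, 11, 12)
pivot(1,1)=11: scale R1 → (0, 1, 7)
  clear (0,1): R0 −= (3)R1 → (1, 0, 8)
  clear (2,1): R2 −= (2)R1 → (0, 0, 9)
pivot(2,2)=9: scale R2 → (0, 0, 1)
  clear (0,2): R0 −= (8)R2 → (1, 0, 0)
  clear (1,2): R1 −= (7)R2 → (0, 1, 0)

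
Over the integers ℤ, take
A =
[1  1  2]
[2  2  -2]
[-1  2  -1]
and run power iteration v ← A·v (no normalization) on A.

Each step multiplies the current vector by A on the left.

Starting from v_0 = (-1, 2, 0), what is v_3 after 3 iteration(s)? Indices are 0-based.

v_3 = (5, 22, -19)

v_0 = (-1, 2, 0).
v_1 = A·v_0 = (1, 2, 5).
v_2 = A·v_1 = (13, -4, -2).
v_3 = A·v_2 = (5, 22, -19).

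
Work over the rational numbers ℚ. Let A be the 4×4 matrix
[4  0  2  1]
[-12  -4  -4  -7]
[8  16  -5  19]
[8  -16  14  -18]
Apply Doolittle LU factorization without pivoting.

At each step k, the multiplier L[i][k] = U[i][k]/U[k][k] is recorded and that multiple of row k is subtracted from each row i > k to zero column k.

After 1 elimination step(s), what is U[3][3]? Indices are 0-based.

k=0: U[0][0]=4
  eliminate (1,0): mult=-3, new row 1: (0, -4, 2, -4); set L[1][0]=-3
  eliminate (2,0): mult=2, new row 2: (0, 16, -9, 17); set L[2][0]=2
  eliminate (3,0): mult=2, new row 3: (0, -16, 10, -20); set L[3][0]=2

U[3][3] = -20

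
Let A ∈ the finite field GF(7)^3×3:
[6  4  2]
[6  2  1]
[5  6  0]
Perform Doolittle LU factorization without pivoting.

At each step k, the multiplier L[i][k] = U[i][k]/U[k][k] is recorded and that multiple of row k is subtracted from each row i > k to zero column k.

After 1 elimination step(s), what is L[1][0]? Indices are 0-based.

L[1][0] = 1

[col 0] pivot 6
  R1 -= 1*R0 → (0, 5, 6)  (L[1][0] := 1)
  R2 -= 2*R0 → (0, 5, 3)  (L[2][0] := 2)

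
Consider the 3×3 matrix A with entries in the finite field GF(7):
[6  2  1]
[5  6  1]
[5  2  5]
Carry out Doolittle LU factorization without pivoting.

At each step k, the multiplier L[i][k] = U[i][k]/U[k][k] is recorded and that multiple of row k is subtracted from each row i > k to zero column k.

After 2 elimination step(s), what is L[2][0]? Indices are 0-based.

k=0: U[0][0]=6
  eliminate (1,0): mult=2, new row 1: (0, 2, 6); set L[1][0]=2
  eliminate (2,0): mult=2, new row 2: (0, 5, 3); set L[2][0]=2
k=1: U[1][1]=2
  eliminate (2,1): mult=6, new row 2: (0, 0, 2); set L[2][1]=6

L[2][0] = 2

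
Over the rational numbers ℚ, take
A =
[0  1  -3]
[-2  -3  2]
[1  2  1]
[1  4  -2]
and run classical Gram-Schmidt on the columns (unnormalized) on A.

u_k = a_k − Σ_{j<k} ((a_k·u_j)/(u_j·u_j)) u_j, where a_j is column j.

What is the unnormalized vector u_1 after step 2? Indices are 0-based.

u_1 = (1, 1, 0, 2)

Step 1: u_0 = a_0 = (0, -2, 1, 1).
Step 2: u_1 = a_1 − (2)·u_0 = (1, 1, 0, 2).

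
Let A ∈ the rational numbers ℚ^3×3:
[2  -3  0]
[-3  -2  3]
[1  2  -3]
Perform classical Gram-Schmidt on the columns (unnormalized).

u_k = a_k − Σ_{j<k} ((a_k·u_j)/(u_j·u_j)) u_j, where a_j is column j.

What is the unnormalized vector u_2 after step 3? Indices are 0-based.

u_2 = (-4/13, -7/13, -1)

Step 1: u_0 = a_0 = (2, -3, 1).
Step 2: u_1 = a_1 − (1/7)·u_0 = (-23/7, -11/7, 13/7).
Step 3: u_2 = a_2 − (-6/7)·u_0 − (-8/13)·u_1 = (-4/13, -7/13, -1).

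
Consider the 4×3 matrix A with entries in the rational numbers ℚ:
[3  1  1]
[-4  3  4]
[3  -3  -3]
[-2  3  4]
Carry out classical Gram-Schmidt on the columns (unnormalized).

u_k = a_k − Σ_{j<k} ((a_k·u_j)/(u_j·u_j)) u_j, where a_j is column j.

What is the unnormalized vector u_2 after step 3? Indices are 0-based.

Step 1: u_0 = a_0 = (3, -4, 3, -2).
Step 2: u_1 = a_1 − (-12/19)·u_0 = (55/19, 9/19, -21/19, 33/19).
Step 3: u_2 = a_2 − (-15/19)·u_0 − (143/122)·u_1 = (-3/122, 35/122, 81/122, 47/122).

u_2 = (-3/122, 35/122, 81/122, 47/122)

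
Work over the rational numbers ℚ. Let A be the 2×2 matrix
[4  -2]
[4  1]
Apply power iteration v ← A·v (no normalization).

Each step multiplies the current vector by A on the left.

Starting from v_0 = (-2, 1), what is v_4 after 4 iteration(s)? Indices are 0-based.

v_4 = (262, -191)

v_0 = (-2, 1).
v_1 = A·v_0 = (-10, -7).
v_2 = A·v_1 = (-26, -47).
v_3 = A·v_2 = (-10, -151).
v_4 = A·v_3 = (262, -191).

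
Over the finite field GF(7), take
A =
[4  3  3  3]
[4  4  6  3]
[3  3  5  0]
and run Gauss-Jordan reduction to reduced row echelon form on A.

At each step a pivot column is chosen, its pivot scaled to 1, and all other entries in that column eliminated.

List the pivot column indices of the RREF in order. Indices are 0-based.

pivot columns: 0, 1, 2

[1] R0 /= 4  ⇒  (1, 6, 6, 6)
     R1 -= 4·R0  ⇒  (0, 1, 3, 0)
     R2 -= 3·R0  ⇒  (0, 6, 1, 3)
[2] R1 /= 1  ⇒  (0, 1, 3, 0)
     R0 -= 6·R1  ⇒  (1, 0, 2, 6)
     R2 -= 6·R1  ⇒  (0, 0, 4, 3)
[3] R2 /= 4  ⇒  (0, 0, 1, 6)
     R0 -= 2·R2  ⇒  (1, 0, 0, 1)
     R1 -= 3·R2  ⇒  (0, 1, 0, 3)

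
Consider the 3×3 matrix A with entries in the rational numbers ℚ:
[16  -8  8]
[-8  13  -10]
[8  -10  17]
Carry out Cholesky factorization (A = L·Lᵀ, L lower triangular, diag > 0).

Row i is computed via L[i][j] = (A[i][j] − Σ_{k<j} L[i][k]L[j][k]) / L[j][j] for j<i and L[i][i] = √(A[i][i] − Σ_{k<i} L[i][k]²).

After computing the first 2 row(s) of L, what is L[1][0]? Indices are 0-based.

Step 1: L[0][0] = √(16) = 4.
  L[1][0] = (-8) / L[0][0] = -2.
Step 2: L[1][1] = √(9) = 3.

L[1][0] = -2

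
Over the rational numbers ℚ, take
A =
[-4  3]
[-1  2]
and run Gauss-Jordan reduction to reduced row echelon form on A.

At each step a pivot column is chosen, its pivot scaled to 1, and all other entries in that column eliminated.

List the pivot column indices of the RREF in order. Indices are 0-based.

step 1: normalize row 0 (÷-4) = (1, -3/4)
  row 1: subtract -1×row0 = (0, 5/4)
step 2: normalize row 1 (÷5/4) = (0, 1)
  row 0: subtract -3/4×row1 = (1, 0)

pivot columns: 0, 1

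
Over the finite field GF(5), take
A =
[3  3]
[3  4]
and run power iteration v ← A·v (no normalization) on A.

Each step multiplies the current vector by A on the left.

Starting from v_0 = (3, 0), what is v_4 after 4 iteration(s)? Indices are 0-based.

v_4 = (0, 4)

v_0 = (3, 0).
v_1 = A·v_0 = (4, 4).
v_2 = A·v_1 = (4, 3).
v_3 = A·v_2 = (1, 4).
v_4 = A·v_3 = (0, 4).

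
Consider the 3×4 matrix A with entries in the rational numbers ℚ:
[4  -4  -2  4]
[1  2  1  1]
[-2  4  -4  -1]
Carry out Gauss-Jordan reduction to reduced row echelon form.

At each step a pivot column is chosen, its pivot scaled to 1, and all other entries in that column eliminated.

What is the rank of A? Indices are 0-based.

rank = 3

step 1: normalize row 0 (÷4) = (1, -1, -1/2, 1)
  row 1: subtract 1×row0 = (0, 3, 3/2, 0)
  row 2: subtract -2×row0 = (0, 2, -5, 1)
step 2: normalize row 1 (÷3) = (0, 1, 1/2, 0)
  row 0: subtract -1×row1 = (1, 0, 0, 1)
  row 2: subtract 2×row1 = (0, 0, -6, 1)
step 3: normalize row 2 (÷-6) = (0, 0, 1, -1/6)
  row 1: subtract 1/2×row2 = (0, 1, 0, 1/12)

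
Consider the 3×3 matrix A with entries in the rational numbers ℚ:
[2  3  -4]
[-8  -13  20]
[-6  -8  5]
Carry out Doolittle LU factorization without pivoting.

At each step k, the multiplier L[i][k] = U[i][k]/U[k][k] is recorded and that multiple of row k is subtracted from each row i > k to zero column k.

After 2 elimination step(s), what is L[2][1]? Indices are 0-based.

L[2][1] = -1

k=0: U[0][0]=2
  eliminate (1,0): mult=-4, new row 1: (0, -1, 4); set L[1][0]=-4
  eliminate (2,0): mult=-3, new row 2: (0, 1, -7); set L[2][0]=-3
k=1: U[1][1]=-1
  eliminate (2,1): mult=-1, new row 2: (0, 0, -3); set L[2][1]=-1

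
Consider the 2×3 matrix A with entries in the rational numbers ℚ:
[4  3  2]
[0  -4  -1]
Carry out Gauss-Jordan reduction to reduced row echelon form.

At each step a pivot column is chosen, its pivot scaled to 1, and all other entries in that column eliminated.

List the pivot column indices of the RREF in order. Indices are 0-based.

pivot columns: 0, 1

pivot(0,0)=4: scale R0 → (1, 3/4, 1/2)
pivot(1,1)=-4: scale R1 → (0, 1, 1/4)
  clear (0,1): R0 −= (3/4)R1 → (1, 0, 5/16)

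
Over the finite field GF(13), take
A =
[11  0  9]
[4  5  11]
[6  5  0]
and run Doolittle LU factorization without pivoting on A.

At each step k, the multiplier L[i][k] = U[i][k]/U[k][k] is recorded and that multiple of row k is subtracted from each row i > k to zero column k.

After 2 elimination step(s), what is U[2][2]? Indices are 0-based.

[col 0] pivot 11
  R1 -= 11*R0 → (0, 5, 3)  (L[1][0] := 11)
  R2 -= 10*R0 → (0, 5, 1)  (L[2][0] := 10)
[col 1] pivot 5
  R2 -= 1*R1 → (0, 0, 11)  (L[2][1] := 1)

U[2][2] = 11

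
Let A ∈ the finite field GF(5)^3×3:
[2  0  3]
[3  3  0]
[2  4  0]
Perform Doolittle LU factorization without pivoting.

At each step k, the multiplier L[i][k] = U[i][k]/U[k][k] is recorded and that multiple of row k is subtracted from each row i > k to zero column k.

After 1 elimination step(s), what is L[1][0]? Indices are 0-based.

Step 1: pivot at (0,0) is 2.
  row1 ← row1 − (4)·row0  ⇒  L[1][0]=4, U row1=(0, 3, 3)
  row2 ← row2 − (1)·row0  ⇒  L[2][0]=1, U row2=(0, 4, 2)

L[1][0] = 4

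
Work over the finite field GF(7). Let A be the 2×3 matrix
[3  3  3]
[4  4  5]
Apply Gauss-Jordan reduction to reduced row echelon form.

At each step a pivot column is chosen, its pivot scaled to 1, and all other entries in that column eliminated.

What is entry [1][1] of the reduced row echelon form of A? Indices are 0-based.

M[1][1] = 0

step 1: normalize row 0 (÷3) = (1, 1, 1)
  row 1: subtract 4×row0 = (0, 0, 1)
skip col 1 (zero from row 1)
step 2: normalize row 1 (÷1) = (0, 0, 1)
  row 0: subtract 1×row1 = (1, 1, 0)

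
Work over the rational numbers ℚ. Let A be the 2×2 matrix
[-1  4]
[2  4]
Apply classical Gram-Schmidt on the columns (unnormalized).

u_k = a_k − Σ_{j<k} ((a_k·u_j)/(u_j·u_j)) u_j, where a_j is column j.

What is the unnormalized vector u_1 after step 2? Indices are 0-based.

u_1 = (24/5, 12/5)

Step 1: u_0 = a_0 = (-1, 2).
Step 2: u_1 = a_1 − (4/5)·u_0 = (24/5, 12/5).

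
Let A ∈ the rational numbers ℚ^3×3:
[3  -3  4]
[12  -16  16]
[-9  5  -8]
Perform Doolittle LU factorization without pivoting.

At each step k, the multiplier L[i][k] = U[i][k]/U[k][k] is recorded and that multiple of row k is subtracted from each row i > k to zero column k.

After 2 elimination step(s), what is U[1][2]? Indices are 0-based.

U[1][2] = 0

Step 1: pivot at (0,0) is 3.
  row1 ← row1 − (4)·row0  ⇒  L[1][0]=4, U row1=(0, -4, 0)
  row2 ← row2 − (-3)·row0  ⇒  L[2][0]=-3, U row2=(0, -4, 4)
Step 2: pivot at (1,1) is -4.
  row2 ← row2 − (1)·row1  ⇒  L[2][1]=1, U row2=(0, 0, 4)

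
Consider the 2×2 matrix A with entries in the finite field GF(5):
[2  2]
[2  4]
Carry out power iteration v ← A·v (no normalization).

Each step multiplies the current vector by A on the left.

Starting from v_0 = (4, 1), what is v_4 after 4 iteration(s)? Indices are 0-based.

v_4 = (3, 3)

v_0 = (4, 1).
v_1 = A·v_0 = (0, 2).
v_2 = A·v_1 = (4, 3).
v_3 = A·v_2 = (4, 0).
v_4 = A·v_3 = (3, 3).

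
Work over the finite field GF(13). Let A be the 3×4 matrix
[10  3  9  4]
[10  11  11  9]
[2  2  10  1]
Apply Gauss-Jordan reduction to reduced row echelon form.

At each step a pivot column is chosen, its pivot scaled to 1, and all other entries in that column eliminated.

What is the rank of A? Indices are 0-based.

step 1: normalize row 0 (÷10) = (1, 12, 10, 3)
  row 1: subtract 10×row0 = (0, 8, 2, 5)
  row 2: subtract 2×row0 = (0, 4, 3, 8)
step 2: normalize row 1 (÷8) = (0, 1, 10, 12)
  row 0: subtract 12×row1 = (1, 0, 7, 2)
  row 2: subtract 4×row1 = (0, 0, 2, 12)
step 3: normalize row 2 (÷2) = (0, 0, 1, 6)
  row 0: subtract 7×row2 = (1, 0, 0, 12)
  row 1: subtract 10×row2 = (0, 1, 0, 4)

rank = 3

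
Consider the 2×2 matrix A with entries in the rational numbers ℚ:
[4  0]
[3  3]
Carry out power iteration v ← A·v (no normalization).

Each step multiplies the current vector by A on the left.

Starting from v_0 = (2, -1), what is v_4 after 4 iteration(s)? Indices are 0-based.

v_0 = (2, -1).
v_1 = A·v_0 = (8, 3).
v_2 = A·v_1 = (32, 33).
v_3 = A·v_2 = (128, 195).
v_4 = A·v_3 = (512, 969).

v_4 = (512, 969)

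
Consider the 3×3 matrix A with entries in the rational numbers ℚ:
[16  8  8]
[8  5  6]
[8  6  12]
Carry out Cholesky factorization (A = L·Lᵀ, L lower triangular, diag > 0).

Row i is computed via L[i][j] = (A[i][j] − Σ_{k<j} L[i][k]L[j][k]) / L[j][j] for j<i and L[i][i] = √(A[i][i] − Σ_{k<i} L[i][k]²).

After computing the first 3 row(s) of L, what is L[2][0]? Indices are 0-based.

L[2][0] = 2

Step 1: L[0][0] = √(16) = 4.
  L[1][0] = (8) / L[0][0] = 2.
Step 2: L[1][1] = √(1) = 1.
  L[2][0] = (8) / L[0][0] = 2.
  L[2][1] = (2) / L[1][1] = 2.
Step 3: L[2][2] = √(4) = 2.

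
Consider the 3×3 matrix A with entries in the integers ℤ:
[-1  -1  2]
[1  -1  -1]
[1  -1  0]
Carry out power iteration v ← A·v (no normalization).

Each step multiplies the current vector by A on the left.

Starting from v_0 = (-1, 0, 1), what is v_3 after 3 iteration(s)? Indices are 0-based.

v_0 = (-1, 0, 1).
v_1 = A·v_0 = (3, -2, -1).
v_2 = A·v_1 = (-3, 6, 5).
v_3 = A·v_2 = (7, -14, -9).

v_3 = (7, -14, -9)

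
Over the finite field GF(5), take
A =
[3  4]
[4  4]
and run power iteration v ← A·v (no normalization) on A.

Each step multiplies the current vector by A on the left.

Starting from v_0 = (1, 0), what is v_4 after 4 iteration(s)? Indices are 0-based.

v_0 = (1, 0).
v_1 = A·v_0 = (3, 4).
v_2 = A·v_1 = (0, 3).
v_3 = A·v_2 = (2, 2).
v_4 = A·v_3 = (4, 1).

v_4 = (4, 1)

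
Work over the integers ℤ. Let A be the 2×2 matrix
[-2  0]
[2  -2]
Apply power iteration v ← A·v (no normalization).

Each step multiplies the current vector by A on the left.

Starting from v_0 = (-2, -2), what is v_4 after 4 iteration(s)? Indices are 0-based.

v_4 = (-32, 96)

v_0 = (-2, -2).
v_1 = A·v_0 = (4, 0).
v_2 = A·v_1 = (-8, 8).
v_3 = A·v_2 = (16, -32).
v_4 = A·v_3 = (-32, 96).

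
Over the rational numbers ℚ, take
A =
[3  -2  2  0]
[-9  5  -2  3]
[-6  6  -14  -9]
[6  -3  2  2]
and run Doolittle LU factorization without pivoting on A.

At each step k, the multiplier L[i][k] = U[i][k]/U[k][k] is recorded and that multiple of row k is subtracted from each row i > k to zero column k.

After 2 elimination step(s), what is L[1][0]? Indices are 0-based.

L[1][0] = -3

k=0: U[0][0]=3
  eliminate (1,0): mult=-3, new row 1: (0, -1, 4, 3); set L[1][0]=-3
  eliminate (2,0): mult=-2, new row 2: (0, 2, -10, -9); set L[2][0]=-2
  eliminate (3,0): mult=2, new row 3: (0, 1, -2, 2); set L[3][0]=2
k=1: U[1][1]=-1
  eliminate (2,1): mult=-2, new row 2: (0, 0, -2, -3); set L[2][1]=-2
  eliminate (3,1): mult=-1, new row 3: (0, 0, 2, 5); set L[3][1]=-1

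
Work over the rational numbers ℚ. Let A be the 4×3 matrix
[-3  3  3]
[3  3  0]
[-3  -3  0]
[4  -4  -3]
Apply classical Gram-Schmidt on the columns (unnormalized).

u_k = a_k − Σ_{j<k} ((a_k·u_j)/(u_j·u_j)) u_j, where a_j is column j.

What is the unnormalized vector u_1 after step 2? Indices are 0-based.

Step 1: u_0 = a_0 = (-3, 3, -3, 4).
Step 2: u_1 = a_1 − (-7/43)·u_0 = (108/43, 150/43, -150/43, -144/43).

u_1 = (108/43, 150/43, -150/43, -144/43)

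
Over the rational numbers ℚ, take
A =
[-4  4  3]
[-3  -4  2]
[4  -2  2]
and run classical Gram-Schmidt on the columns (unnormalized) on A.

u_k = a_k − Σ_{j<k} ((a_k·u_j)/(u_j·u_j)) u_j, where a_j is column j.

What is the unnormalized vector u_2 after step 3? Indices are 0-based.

u_2 = (253/111, 92/111, 322/111)

Step 1: u_0 = a_0 = (-4, -3, 4).
Step 2: u_1 = a_1 − (-12/41)·u_0 = (116/41, -200/41, -34/41).
Step 3: u_2 = a_2 − (-10/41)·u_0 − (-10/111)·u_1 = (253/111, 92/111, 322/111).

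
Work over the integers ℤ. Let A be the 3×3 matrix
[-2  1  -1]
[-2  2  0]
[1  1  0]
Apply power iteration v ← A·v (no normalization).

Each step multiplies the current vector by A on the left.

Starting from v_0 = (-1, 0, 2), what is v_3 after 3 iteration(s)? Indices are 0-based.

v_3 = (-4, 2, 7)

v_0 = (-1, 0, 2).
v_1 = A·v_0 = (0, 2, -1).
v_2 = A·v_1 = (3, 4, 2).
v_3 = A·v_2 = (-4, 2, 7).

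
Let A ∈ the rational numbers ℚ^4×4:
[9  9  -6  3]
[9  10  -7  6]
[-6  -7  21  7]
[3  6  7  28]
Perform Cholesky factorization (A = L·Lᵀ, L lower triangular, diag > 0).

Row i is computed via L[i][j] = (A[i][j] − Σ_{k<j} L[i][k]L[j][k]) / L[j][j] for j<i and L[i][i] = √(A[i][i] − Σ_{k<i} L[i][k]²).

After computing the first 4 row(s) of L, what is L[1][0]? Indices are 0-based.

Step 1: L[0][0] = √(9) = 3.
  L[1][0] = (9) / L[0][0] = 3.
Step 2: L[1][1] = √(1) = 1.
  L[2][0] = (-6) / L[0][0] = -2.
  L[2][1] = (-1) / L[1][1] = -1.
Step 3: L[2][2] = √(16) = 4.
  L[3][0] = (3) / L[0][0] = 1.
  L[3][1] = (3) / L[1][1] = 3.
  L[3][2] = (12) / L[2][2] = 3.
Step 4: L[3][3] = √(9) = 3.

L[1][0] = 3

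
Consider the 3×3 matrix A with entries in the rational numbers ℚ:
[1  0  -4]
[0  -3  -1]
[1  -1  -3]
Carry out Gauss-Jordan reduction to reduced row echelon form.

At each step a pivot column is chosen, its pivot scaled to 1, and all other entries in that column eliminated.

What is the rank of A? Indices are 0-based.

[1] R0 /= 1  ⇒  (1, 0, -4)
     R2 -= 1·R0  ⇒  (0, -1, 1)
[2] R1 /= -3  ⇒  (0, 1, 1/3)
     R2 -= -1·R1  ⇒  (0, 0, 4/3)
[3] R2 /= 4/3  ⇒  (0, 0, 1)
     R0 -= -4·R2  ⇒  (1, 0, 0)
     R1 -= 1/3·R2  ⇒  (0, 1, 0)

rank = 3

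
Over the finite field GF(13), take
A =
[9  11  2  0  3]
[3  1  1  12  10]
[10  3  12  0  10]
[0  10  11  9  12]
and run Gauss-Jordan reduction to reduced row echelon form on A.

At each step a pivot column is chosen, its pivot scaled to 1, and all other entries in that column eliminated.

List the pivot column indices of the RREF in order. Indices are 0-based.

pivot columns: 0, 1, 2, 3

pivot(0,0)=9: scale R0 → (1, 7, 6, 0, 9)
  clear (1,0): R1 −= (3)R0 → (0, 6, 9, 12, 9)
  clear (2,0): R2 −= (10)R0 → (0, 11, 4, 0, 11)
pivot(1,1)=6: scale R1 → (0, 1, 8, 2, 8)
  clear (0,1): R0 −= (7)R1 → (1, 0, 2, 12, 5)
  clear (2,1): R2 −= (11)R1 → (0, 0, 7, 4, 1)
  clear (3,1): R3 −= (10)R1 → (0, 0, 9, 2, 10)
pivot(2,2)=7: scale R2 → (0, 0, 1, 8, 2)
  clear (0,2): R0 −= (2)R2 → (1, 0, 0, 9, 1)
  clear (1,2): R1 −= (8)R2 → (0, 1, 0, 3, 5)
  clear (3,2): R3 −= (9)R2 → (0, 0, 0, 8, 5)
pivot(3,3)=8: scale R3 → (0, 0, 0, 1, 12)
  clear (0,3): R0 −= (9)R3 → (1, 0, 0, 0, 10)
  clear (1,3): R1 −= (3)R3 → (0, 1, 0, 0, 8)
  clear (2,3): R2 −= (8)R3 → (0, 0, 1, 0, 10)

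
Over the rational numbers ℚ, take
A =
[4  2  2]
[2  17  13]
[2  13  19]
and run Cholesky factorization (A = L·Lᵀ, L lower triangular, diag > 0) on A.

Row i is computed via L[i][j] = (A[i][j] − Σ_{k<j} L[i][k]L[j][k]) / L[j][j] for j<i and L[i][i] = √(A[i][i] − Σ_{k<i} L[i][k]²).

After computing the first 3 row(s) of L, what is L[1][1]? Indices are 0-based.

L[1][1] = 4

Step 1: L[0][0] = √(4) = 2.
  L[1][0] = (2) / L[0][0] = 1.
Step 2: L[1][1] = √(16) = 4.
  L[2][0] = (2) / L[0][0] = 1.
  L[2][1] = (12) / L[1][1] = 3.
Step 3: L[2][2] = √(9) = 3.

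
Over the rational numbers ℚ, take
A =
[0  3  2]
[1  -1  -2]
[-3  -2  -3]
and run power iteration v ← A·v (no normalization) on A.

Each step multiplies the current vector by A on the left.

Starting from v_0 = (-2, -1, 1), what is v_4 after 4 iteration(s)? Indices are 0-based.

v_4 = (125, -119, -27)

v_0 = (-2, -1, 1).
v_1 = A·v_0 = (-1, -3, 5).
v_2 = A·v_1 = (1, -8, -6).
v_3 = A·v_2 = (-36, 21, 31).
v_4 = A·v_3 = (125, -119, -27).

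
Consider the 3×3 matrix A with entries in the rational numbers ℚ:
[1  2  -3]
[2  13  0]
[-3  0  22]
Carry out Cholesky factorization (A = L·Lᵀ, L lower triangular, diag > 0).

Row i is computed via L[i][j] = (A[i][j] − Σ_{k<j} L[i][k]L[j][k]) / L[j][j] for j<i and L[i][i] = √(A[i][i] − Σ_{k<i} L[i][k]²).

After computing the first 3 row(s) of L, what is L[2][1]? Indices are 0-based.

Step 1: L[0][0] = √(1) = 1.
  L[1][0] = (2) / L[0][0] = 2.
Step 2: L[1][1] = √(9) = 3.
  L[2][0] = (-3) / L[0][0] = -3.
  L[2][1] = (6) / L[1][1] = 2.
Step 3: L[2][2] = √(9) = 3.

L[2][1] = 2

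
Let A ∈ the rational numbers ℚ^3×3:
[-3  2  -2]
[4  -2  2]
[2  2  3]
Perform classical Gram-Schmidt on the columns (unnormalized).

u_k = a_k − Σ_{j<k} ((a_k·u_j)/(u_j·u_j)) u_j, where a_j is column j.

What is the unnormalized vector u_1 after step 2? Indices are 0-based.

u_1 = (28/29, -18/29, 78/29)

Step 1: u_0 = a_0 = (-3, 4, 2).
Step 2: u_1 = a_1 − (-10/29)·u_0 = (28/29, -18/29, 78/29).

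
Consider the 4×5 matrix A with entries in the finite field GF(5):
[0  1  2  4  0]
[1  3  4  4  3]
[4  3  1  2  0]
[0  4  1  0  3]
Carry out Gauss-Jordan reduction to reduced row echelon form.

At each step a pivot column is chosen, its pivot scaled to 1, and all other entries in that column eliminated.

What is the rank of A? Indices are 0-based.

step 1: exchange rows 0,1
step 1: normalize row 0 (÷1) = (1, 3, 4, 4, 3)
  row 2: subtract 4×row0 = (0, 1, 0, 1, 3)
step 2: normalize row 1 (÷1) = (0, 1, 2, 4, 0)
  row 0: subtract 3×row1 = (1, 0, 3, 2, 3)
  row 2: subtract 1×row1 = (0, 0, 3, 2, 3)
  row 3: subtract 4×row1 = (0, 0, 3, 4, 3)
step 3: normalize row 2 (÷3) = (0, 0, 1, 4, 1)
  row 0: subtract 3×row2 = (1, 0, 0, 0, 0)
  row 1: subtract 2×row2 = (0, 1, 0, 1, 3)
  row 3: subtract 3×row2 = (0, 0, 0, 2, 0)
step 4: normalize row 3 (÷2) = (0, 0, 0, 1, 0)
  row 1: subtract 1×row3 = (0, 1, 0, 0, 3)
  row 2: subtract 4×row3 = (0, 0, 1, 0, 1)

rank = 4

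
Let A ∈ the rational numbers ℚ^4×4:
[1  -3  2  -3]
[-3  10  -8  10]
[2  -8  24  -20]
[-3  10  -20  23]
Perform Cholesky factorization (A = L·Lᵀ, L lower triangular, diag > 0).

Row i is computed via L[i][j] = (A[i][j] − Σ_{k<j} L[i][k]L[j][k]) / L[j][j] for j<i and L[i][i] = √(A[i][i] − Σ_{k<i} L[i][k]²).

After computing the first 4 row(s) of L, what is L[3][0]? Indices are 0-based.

L[3][0] = -3

Step 1: L[0][0] = √(1) = 1.
  L[1][0] = (-3) / L[0][0] = -3.
Step 2: L[1][1] = √(1) = 1.
  L[2][0] = (2) / L[0][0] = 2.
  L[2][1] = (-2) / L[1][1] = -2.
Step 3: L[2][2] = √(16) = 4.
  L[3][0] = (-3) / L[0][0] = -3.
  L[3][1] = (1) / L[1][1] = 1.
  L[3][2] = (-12) / L[2][2] = -3.
Step 4: L[3][3] = √(4) = 2.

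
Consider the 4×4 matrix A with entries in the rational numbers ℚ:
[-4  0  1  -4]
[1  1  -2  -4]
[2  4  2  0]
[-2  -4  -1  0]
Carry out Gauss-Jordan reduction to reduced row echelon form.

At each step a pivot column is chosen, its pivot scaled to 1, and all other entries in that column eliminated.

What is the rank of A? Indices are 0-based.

step 1: normalize row 0 (÷-4) = (1, 0, -1/4, 1)
  row 1: subtract 1×row0 = (0, 1, -7/4, -5)
  row 2: subtract 2×row0 = (0, 4, 5/2, -2)
  row 3: subtract -2×row0 = (0, -4, -3/2, 2)
step 2: normalize row 1 (÷1) = (0, 1, -7/4, -5)
  row 2: subtract 4×row1 = (0, 0, 19/2, 18)
  row 3: subtract -4×row1 = (0, 0, -17/2, -18)
step 3: normalize row 2 (÷19/2) = (0, 0, 1, 36/19)
  row 0: subtract -1/4×row2 = (1, 0, 0, 28/19)
  row 1: subtract -7/4×row2 = (0, 1, 0, -32/19)
  row 3: subtract -17/2×row2 = (0, 0, 0, -36/19)
step 4: normalize row 3 (÷-36/19) = (0, 0, 0, 1)
  row 0: subtract 28/19×row3 = (1, 0, 0, 0)
  row 1: subtract -32/19×row3 = (0, 1, 0, 0)
  row 2: subtract 36/19×row3 = (0, 0, 1, 0)

rank = 4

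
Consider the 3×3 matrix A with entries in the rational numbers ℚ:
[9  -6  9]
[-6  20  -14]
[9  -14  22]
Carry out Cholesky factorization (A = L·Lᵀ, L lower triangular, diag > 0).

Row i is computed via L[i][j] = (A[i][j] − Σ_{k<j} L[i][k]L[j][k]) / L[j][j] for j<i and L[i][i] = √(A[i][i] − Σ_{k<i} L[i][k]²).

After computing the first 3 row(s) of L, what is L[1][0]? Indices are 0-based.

L[1][0] = -2

Step 1: L[0][0] = √(9) = 3.
  L[1][0] = (-6) / L[0][0] = -2.
Step 2: L[1][1] = √(16) = 4.
  L[2][0] = (9) / L[0][0] = 3.
  L[2][1] = (-8) / L[1][1] = -2.
Step 3: L[2][2] = √(9) = 3.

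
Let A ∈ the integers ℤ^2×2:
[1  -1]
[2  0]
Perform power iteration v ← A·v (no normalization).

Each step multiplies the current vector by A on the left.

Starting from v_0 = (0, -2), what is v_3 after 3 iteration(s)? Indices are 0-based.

v_3 = (-2, 4)

v_0 = (0, -2).
v_1 = A·v_0 = (2, 0).
v_2 = A·v_1 = (2, 4).
v_3 = A·v_2 = (-2, 4).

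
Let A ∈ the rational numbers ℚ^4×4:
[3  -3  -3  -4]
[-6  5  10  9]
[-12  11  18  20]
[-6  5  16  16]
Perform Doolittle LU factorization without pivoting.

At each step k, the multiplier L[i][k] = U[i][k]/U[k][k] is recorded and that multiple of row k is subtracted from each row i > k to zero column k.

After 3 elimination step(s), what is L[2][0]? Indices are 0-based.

L[2][0] = -4

[col 0] pivot 3
  R1 -= -2*R0 → (0, -1, 4, 1)  (L[1][0] := -2)
  R2 -= -4*R0 → (0, -1, 6, 4)  (L[2][0] := -4)
  R3 -= -2*R0 → (0, -1, 10, 8)  (L[3][0] := -2)
[col 1] pivot -1
  R2 -= 1*R1 → (0, 0, 2, 3)  (L[2][1] := 1)
  R3 -= 1*R1 → (0, 0, 6, 7)  (L[3][1] := 1)
[col 2] pivot 2
  R3 -= 3*R2 → (0, 0, 0, -2)  (L[3][2] := 3)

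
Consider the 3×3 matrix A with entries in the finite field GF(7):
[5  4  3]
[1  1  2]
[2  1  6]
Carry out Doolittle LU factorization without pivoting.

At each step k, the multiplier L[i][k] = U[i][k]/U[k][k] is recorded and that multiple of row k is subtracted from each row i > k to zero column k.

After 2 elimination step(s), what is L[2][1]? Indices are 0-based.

L[2][1] = 4

k=0: U[0][0]=5
  eliminate (1,0): mult=3, new row 1: (0, 3, 0); set L[1][0]=3
  eliminate (2,0): mult=6, new row 2: (0, 5, 2); set L[2][0]=6
k=1: U[1][1]=3
  eliminate (2,1): mult=4, new row 2: (0, 0, 2); set L[2][1]=4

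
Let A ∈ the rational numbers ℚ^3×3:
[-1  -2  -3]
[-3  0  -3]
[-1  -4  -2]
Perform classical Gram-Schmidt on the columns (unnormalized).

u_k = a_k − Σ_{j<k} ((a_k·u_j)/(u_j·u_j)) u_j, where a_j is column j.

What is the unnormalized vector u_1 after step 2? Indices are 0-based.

u_1 = (-16/11, 18/11, -38/11)

Step 1: u_0 = a_0 = (-1, -3, -1).
Step 2: u_1 = a_1 − (6/11)·u_0 = (-16/11, 18/11, -38/11).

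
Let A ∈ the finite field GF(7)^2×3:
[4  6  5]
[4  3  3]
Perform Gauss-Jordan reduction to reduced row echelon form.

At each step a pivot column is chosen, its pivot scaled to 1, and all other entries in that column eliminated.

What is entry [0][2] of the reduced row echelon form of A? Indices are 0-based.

M[0][2] = 2

pivot(0,0)=4: scale R0 → (1, 5, 3)
  clear (1,0): R1 −= (4)R0 → (0, 4, 5)
pivot(1,1)=4: scale R1 → (0, 1, 3)
  clear (0,1): R0 −= (5)R1 → (1, 0, 2)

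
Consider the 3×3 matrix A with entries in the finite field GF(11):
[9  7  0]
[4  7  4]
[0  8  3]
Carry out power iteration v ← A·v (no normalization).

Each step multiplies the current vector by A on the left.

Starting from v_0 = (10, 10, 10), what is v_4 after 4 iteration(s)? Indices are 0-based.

v_0 = (10, 10, 10).
v_1 = A·v_0 = (6, 7, 0).
v_2 = A·v_1 = (4, 7, 1).
v_3 = A·v_2 = (8, 3, 4).
v_4 = A·v_3 = (5, 3, 3).

v_4 = (5, 3, 3)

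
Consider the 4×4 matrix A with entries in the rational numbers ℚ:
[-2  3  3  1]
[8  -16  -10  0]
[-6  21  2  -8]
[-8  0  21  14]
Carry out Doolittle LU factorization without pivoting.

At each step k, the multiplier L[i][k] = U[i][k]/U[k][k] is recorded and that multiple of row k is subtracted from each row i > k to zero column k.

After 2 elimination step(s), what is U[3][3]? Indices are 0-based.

U[3][3] = -2

[col 0] pivot -2
  R1 -= -4*R0 → (0, -4, 2, 4)  (L[1][0] := -4)
  R2 -= 3*R0 → (0, 12, -7, -11)  (L[2][0] := 3)
  R3 -= 4*R0 → (0, -12, 9, 10)  (L[3][0] := 4)
[col 1] pivot -4
  R2 -= -3*R1 → (0, 0, -1, 1)  (L[2][1] := -3)
  R3 -= 3*R1 → (0, 0, 3, -2)  (L[3][1] := 3)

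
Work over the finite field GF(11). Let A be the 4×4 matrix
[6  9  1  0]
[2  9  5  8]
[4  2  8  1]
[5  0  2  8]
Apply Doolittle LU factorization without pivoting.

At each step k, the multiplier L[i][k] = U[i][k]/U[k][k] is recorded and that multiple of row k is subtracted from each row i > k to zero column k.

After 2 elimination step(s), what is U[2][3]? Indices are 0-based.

k=0: U[0][0]=6
  eliminate (1,0): mult=4, new row 1: (0, 6, 1, 8); set L[1][0]=4
  eliminate (2,0): mult=8, new row 2: (0, 7, 0, 1); set L[2][0]=8
  eliminate (3,0): mult=10, new row 3: (0, 9, 3, 8); set L[3][0]=10
k=1: U[1][1]=6
  eliminate (2,1): mult=3, new row 2: (0, 0, 8, 10); set L[2][1]=3
  eliminate (3,1): mult=7, new row 3: (0, 0, 7, 7); set L[3][1]=7

U[2][3] = 10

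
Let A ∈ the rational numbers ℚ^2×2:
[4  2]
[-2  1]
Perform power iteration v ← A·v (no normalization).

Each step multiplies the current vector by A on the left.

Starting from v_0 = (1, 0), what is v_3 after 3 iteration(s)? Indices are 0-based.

v_0 = (1, 0).
v_1 = A·v_0 = (4, -2).
v_2 = A·v_1 = (12, -10).
v_3 = A·v_2 = (28, -34).

v_3 = (28, -34)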